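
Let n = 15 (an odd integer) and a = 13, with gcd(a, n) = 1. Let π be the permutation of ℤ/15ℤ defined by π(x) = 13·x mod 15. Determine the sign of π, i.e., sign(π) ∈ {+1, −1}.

Start at x=13: 13 → 4 → 7 → 1 → 13 (one orbit).
The orbit structure of x ↦ 13x mod 15: 6 orbits of sizes [4, 4, 4, 1, 1, 1].
sign(π) = (−1)^{n − #cycles} = (−1)^{15−6} = (−1)^9 = -1.
Check: (13/15) = -1 by Zolotarev.

-1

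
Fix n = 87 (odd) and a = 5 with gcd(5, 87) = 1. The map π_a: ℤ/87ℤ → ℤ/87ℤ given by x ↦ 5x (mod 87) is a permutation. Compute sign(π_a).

-1

Trace 16: π^k(16) = [16, 80, 52, 86, 82, 62, 49] for k=0..6.
Cycle type of π: 14×6 + 2 + 1; total 8 cycles.
n − c = 87 − 8 = 79; sign = (−1)^79 = -1.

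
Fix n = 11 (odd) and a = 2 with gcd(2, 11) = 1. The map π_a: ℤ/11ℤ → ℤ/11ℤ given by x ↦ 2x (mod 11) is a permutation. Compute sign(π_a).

-1

Orbit of 8 under x↦2x: [8, 5, 10, 9, 7, 3, 6]… (length divides ord_11(2)).
Cycle type of π: 10 + 1; total 2 cycles.
2 cycles on 11: each ℓ→(−1)^(ℓ−1), product (−1)^9 = -1.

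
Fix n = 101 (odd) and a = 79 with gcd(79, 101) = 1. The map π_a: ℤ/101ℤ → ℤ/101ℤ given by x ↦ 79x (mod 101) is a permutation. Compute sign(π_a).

Start at x=5: 5 → 92 → 97 → 88 → 84 → 71 → 54 → … (one orbit).
Cycle type of π: 25×4 + 1; total 5 cycles.
With 5 cycles on 101 points, sign = (−1)^{101−5} = +1.
Via Zolotarev, sign(π_{79}) = (79|101) = +1.

+1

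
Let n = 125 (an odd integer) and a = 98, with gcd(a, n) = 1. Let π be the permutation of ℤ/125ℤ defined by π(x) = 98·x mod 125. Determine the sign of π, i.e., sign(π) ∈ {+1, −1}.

Start at x=92: 92 → 16 → 68 → 39 → 72 → 56 → 113 → … (one orbit).
4 cycles of lengths [100, 20, 4, 1].
4 cycles on 125: each ℓ→(−1)^(ℓ−1), product (−1)^121 = -1.

-1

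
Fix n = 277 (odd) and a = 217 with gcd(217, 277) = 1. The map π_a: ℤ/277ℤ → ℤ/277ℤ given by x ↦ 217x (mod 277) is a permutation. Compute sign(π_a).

-1

Orbit of 60 under x↦217x: [60, 1, 217, 276]… (length divides ord_277(217)).
70 cycles of lengths [4, 4, 4, 4, 4, 4, 4, 4, 4, 4, 4, 4, 4, 4, 4, 4, 4, 4, 4, 4, 4, 4, 4, 4, 4, 4, 4, 4, 4, 4, 4, 4, 4, 4, 4, 4, 4, 4, 4, 4, 4, 4, 4, 4, 4, 4, 4, 4, 4, 4, 4, 4, 4, 4, 4, 4, 4, 4, 4, 4, 4, 4, 4, 4, 4, 4, 4, 4, 4, 1].
n − c = 277 − 70 = 207; sign = (−1)^207 = -1.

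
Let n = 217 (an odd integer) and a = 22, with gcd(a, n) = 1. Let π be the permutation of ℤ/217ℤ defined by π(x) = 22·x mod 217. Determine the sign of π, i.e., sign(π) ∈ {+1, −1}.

-1

Trace 92: π^k(92) = [92, 71, 43, 78, 197, 211, 85] for k=0..6.
The orbit structure of x ↦ 22x mod 217: 14 orbits of sizes [30, 30, 30, 30, 30, 30, 30, 1, 1, 1, 1, 1, 1, 1].
217 − 14 = 203 transpositions; sign(π) = (−1)^203 = -1.
Check: (22/217) = -1 by Zolotarev.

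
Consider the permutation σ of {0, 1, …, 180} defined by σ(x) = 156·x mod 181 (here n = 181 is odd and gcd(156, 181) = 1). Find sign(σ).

Trace 27: π^k(27) = [27, 49, 42, 36, 5, 56, 48] for k=0..6.
The orbit structure of x ↦ 156x mod 181: 7 orbits of sizes [30, 30, 30, 30, 30, 30, 1].
With 7 cycles on 181 points, sign = (−1)^{181−7} = +1.

+1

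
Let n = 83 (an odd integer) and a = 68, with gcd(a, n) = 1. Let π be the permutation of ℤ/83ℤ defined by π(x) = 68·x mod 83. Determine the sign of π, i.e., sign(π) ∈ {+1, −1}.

+1

Trace 81: π^k(81) = [81, 30, 48, 27, 10, 16, 9] for k=0..6.
Cycle type of π: 41×2 + 1; total 3 cycles.
sign(π) = (−1)^{n − #cycles} = (−1)^{83−3} = (−1)^80 = +1.
Via Zolotarev, sign(π_{68}) = (68|83) = +1.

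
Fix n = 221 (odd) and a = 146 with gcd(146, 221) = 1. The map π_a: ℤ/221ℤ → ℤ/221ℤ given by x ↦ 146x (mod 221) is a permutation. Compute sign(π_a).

Trace 118: π^k(118) = [118, 211, 87, 105, 81, 113, 144] for k=0..6.
Cycle type of π: 48×4 + 16 + 3×4 + 1; total 10 cycles.
221 − 10 = 211 transpositions; sign(π) = (−1)^211 = -1.

-1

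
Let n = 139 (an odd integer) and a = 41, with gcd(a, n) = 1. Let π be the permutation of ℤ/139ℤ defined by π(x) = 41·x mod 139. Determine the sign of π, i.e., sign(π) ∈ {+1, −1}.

+1

Orbit of 96 under x↦41x: [96, 44, 136, 16, 100, 69, 49]… (length divides ord_139(41)).
Cycle type of π: 69×2 + 1; total 3 cycles.
Σ(ℓ_i−1) = 139−3 = 136; sign = (−1)^136 = +1.
(41|139)_J = +1 (Zolotarev's lemma cross-check).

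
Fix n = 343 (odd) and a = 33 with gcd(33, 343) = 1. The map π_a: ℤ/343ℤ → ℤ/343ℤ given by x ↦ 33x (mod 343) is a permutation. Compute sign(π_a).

-1

Start at x=139: 139 → 128 → 108 → 134 → 306 → 151 → 181 → … (one orbit).
4 cycles of lengths [294, 42, 6, 1].
Σ(ℓ_i−1) = 343−4 = 339; sign = (−1)^339 = -1.
Via Zolotarev, sign(π_{33}) = (33|343) = -1.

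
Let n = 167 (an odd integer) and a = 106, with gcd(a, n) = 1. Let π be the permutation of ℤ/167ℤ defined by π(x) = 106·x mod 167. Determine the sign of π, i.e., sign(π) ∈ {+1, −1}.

Start at x=80: 80 → 130 → 86 → 98 → 34 → 97 → 95 → … (one orbit).
2 cycles of lengths [166, 1].
167 − 2 = 165 transpositions; sign(π) = (−1)^165 = -1.
(106|167)_J = -1 (Zolotarev's lemma cross-check).

-1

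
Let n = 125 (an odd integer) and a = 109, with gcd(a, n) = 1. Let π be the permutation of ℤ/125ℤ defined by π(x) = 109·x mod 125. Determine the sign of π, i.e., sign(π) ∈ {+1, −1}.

Start at x=46: 46 → 14 → 26 → 84 → 31 → 4 → 61 → … (one orbit).
7 cycles of lengths [50, 50, 10, 10, 2, 2, 1].
With 7 cycles on 125 points, sign = (−1)^{125−7} = +1.
Via Zolotarev, sign(π_{109}) = (109|125) = +1.

+1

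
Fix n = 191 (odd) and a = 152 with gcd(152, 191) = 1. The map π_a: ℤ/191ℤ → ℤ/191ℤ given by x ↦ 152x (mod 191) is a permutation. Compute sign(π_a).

Start at x=49: 49 → 190 → 39 → 7 → 109 → 142 → 1 → … (one orbit).
Cycle lengths of π_152 on ℤ/191ℤ: [10, 10, 10, 10, 10, 10, 10, 10, 10, 10, 10, 10, 10, 10, 10, 10, 10, 10, 10, 1]; 20 cycles in total.
Σ(ℓ_i−1) = 191−20 = 171; sign = (−1)^171 = -1.
Check: (152/191) = -1 by Zolotarev.

-1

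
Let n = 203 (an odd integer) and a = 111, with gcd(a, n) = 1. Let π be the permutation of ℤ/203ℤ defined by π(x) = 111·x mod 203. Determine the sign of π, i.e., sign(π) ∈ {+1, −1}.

Orbit of 146 under x↦111x: [146, 169, 83, 78, 132, 36, 139]… (length divides ord_203(111)).
Decompose π into cycles: lengths [14, 14, 14, 14, 14, 14, 14, 14, 14, 14, 14, 14, 7, 7, 7, 7, 2, 2, 2, 1] (20 cycles, including the fixed point 0).
With 20 cycles on 203 points, sign = (−1)^{203−20} = -1.

-1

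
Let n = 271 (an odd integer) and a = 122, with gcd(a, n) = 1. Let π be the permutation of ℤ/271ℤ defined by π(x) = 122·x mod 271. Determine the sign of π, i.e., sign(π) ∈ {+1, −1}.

+1

Trace 126: π^k(126) = [126, 196, 64, 220, 11, 258, 40] for k=0..6.
The orbit structure of x ↦ 122x mod 271: 3 orbits of sizes [135, 135, 1].
3 cycles on 271: each ℓ→(−1)^(ℓ−1), product (−1)^268 = +1.
Via Zolotarev, sign(π_{122}) = (122|271) = +1.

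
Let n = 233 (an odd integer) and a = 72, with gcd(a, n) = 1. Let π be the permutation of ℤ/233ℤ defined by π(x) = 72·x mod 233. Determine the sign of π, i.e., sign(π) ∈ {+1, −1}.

Start at x=203: 203 → 170 → 124 → 74 → 202 → 98 → 66 → … (one orbit).
The orbit structure of x ↦ 72x mod 233: 3 orbits of sizes [116, 116, 1].
sign(π) = (−1)^{n − #cycles} = (−1)^{233−3} = (−1)^230 = +1.
Check: (72/233) = +1 by Zolotarev.

+1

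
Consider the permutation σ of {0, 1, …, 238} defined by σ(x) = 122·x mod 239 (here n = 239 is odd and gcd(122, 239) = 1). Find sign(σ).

Start at x=15: 15 → 157 → 34 → 85 → 93 → 113 → 163 → … (one orbit).
3 cycles of lengths [119, 119, 1].
sign(π) = (−1)^{n − #cycles} = (−1)^{239−3} = (−1)^236 = +1.
Via Zolotarev, sign(π_{122}) = (122|239) = +1.

+1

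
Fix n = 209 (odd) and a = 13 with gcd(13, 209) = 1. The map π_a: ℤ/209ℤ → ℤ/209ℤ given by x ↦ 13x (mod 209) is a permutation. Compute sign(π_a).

+1

Trace 50: π^k(50) = [50, 23, 90, 125, 162, 16, 208] for k=0..6.
Cycle lengths of π_13 on ℤ/209ℤ: [90, 90, 18, 10, 1]; 5 cycles in total.
5 cycles on 209: each ℓ→(−1)^(ℓ−1), product (−1)^204 = +1.
(13|209)_J = +1 (Zolotarev's lemma cross-check).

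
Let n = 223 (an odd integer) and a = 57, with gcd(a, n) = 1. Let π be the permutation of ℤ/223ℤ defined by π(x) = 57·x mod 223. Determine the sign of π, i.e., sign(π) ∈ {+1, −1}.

Start at x=190: 190 → 126 → 46 → 169 → 44 → 55 → 13 → … (one orbit).
Cycle lengths of π_57 on ℤ/223ℤ: [222, 1]; 2 cycles in total.
223 − 2 = 221 transpositions; sign(π) = (−1)^221 = -1.

-1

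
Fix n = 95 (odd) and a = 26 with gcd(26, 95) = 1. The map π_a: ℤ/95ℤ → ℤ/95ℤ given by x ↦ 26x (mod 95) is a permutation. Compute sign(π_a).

Orbit of 11 under x↦26x: [11, 1, 26]… (length divides ord_95(26)).
π_26 has 35 disjoint cycles with lengths [3, 3, 3, 3, 3, 3, 3, 3, 3, 3, 3, 3, 3, 3, 3, 3, 3, 3, 3, 3, 3, 3, 3, 3, 3, 3, 3, 3, 3, 3, 1, 1, 1, 1, 1] on {0,…,94}.
n − c = 95 − 35 = 60; sign = (−1)^60 = +1.
Zolotarev: (26|95) = +1, matching the cycle-count sign.

+1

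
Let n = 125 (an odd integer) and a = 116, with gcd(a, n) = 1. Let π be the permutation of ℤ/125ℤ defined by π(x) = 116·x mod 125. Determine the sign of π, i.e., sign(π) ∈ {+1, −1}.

Start at x=31: 31 → 96 → 11 → 26 → 16 → 106 → 46 → … (one orbit).
Cycle type of π: 25×4 + 5×4 + 1×5; total 13 cycles.
13 cycles on 125: each ℓ→(−1)^(ℓ−1), product (−1)^112 = +1.

+1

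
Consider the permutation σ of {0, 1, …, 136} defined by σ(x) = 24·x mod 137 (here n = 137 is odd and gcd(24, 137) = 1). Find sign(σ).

-1

Start at x=131: 131 → 130 → 106 → 78 → 91 → 129 → 82 → … (one orbit).
The orbit structure of x ↦ 24x mod 137: 2 orbits of sizes [136, 1].
137 − 2 = 135 transpositions; sign(π) = (−1)^135 = -1.
Via Zolotarev, sign(π_{24}) = (24|137) = -1.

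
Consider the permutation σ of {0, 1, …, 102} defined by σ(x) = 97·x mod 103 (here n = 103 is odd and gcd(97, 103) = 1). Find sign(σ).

+1

Start at x=8: 8 → 55 → 82 → 23 → 68 → 4 → 79 → … (one orbit).
Cycle lengths of π_97 on ℤ/103ℤ: [51, 51, 1]; 3 cycles in total.
sign(π) = (−1)^{n − #cycles} = (−1)^{103−3} = (−1)^100 = +1.
Check: (97/103) = +1 by Zolotarev.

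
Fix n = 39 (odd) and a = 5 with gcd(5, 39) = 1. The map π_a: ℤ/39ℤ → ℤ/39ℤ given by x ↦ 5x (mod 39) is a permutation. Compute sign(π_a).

+1

Orbit of 25 under x↦5x: [25, 8, 1, 5]… (length divides ord_39(5)).
Cycle lengths of π_5 on ℤ/39ℤ: [4, 4, 4, 4, 4, 4, 4, 4, 4, 2, 1]; 11 cycles in total.
11 cycles on 39: each ℓ→(−1)^(ℓ−1), product (−1)^28 = +1.
Zolotarev: (5|39) = +1, matching the cycle-count sign.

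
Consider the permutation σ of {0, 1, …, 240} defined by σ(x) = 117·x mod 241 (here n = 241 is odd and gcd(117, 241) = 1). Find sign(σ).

Orbit of 139 under x↦117x: [139, 116, 76, 216, 208, 236, 138]… (length divides ord_241(117)).
Cycle lengths of π_117 on ℤ/241ℤ: [80, 80, 80, 1]; 4 cycles in total.
n − c = 241 − 4 = 237; sign = (−1)^237 = -1.
Check: (117/241) = -1 by Zolotarev.

-1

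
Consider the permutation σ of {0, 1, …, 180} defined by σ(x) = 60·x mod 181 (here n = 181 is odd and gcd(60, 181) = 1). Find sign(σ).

Orbit of 143 under x↦60x: [143, 73, 36, 169, 4, 59, 101]… (length divides ord_181(60)).
3 cycles of lengths [90, 90, 1].
sign(π) = (−1)^{n − #cycles} = (−1)^{181−3} = (−1)^178 = +1.
Via Zolotarev, sign(π_{60}) = (60|181) = +1.

+1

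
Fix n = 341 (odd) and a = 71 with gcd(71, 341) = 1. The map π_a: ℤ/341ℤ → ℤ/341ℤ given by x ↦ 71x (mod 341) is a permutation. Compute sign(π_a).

Start at x=324: 324 → 157 → 235 → 317 → 1 → 71 → 267 → … (one orbit).
Cycle type of π: 15×22 + 5×2 + 1; total 25 cycles.
341 − 25 = 316 transpositions; sign(π) = (−1)^316 = +1.
Check: (71/341) = +1 by Zolotarev.

+1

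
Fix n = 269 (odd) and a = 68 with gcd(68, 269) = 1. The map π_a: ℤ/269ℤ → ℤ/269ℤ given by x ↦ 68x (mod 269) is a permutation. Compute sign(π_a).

Orbit of 23 under x↦68x: [23, 219, 97, 140, 105, 146, 244]… (length divides ord_269(68)).
π_68 has 2 disjoint cycles with lengths [268, 1] on {0,…,268}.
sign(π) = (−1)^{n − #cycles} = (−1)^{269−2} = (−1)^267 = -1.
The Jacobi symbol (68|269) = -1 (Zolotarev) agrees.

-1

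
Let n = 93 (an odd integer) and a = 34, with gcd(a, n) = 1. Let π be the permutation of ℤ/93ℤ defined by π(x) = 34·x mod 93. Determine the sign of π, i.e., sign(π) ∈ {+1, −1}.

-1

Orbit of 43 under x↦34x: [43, 67, 46, 76, 73, 64, 37]… (length divides ord_93(34)).
The orbit structure of x ↦ 34x mod 93: 6 orbits of sizes [30, 30, 30, 1, 1, 1].
Σ(ℓ_i−1) = 93−6 = 87; sign = (−1)^87 = -1.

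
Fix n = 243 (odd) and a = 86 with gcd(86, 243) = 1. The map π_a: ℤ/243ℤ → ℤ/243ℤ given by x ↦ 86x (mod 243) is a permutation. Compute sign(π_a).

Orbit of 122 under x↦86x: [122, 43, 53, 184, 29, 64, 158]… (length divides ord_243(86)).
π_86 has 6 disjoint cycles with lengths [162, 54, 18, 6, 2, 1] on {0,…,242}.
Σ(ℓ_i−1) = 243−6 = 237; sign = (−1)^237 = -1.
Via Zolotarev, sign(π_{86}) = (86|243) = -1.

-1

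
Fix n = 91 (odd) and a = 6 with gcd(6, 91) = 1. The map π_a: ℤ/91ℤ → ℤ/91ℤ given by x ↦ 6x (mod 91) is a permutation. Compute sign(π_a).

Start at x=36: 36 → 34 → 22 → 41 → 64 → 20 → 29 → … (one orbit).
π_6 has 11 disjoint cycles with lengths [12, 12, 12, 12, 12, 12, 12, 2, 2, 2, 1] on {0,…,90}.
With 11 cycles on 91 points, sign = (−1)^{91−11} = +1.
Zolotarev: (6|91) = +1, matching the cycle-count sign.

+1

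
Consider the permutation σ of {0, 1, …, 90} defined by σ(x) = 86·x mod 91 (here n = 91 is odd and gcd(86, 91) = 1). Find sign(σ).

Trace 53: π^k(53) = [53, 8, 51, 18, 1, 86, 25] for k=0..6.
The orbit structure of x ↦ 86x mod 91: 12 orbits of sizes [12, 12, 12, 12, 12, 12, 4, 4, 4, 3, 3, 1].
Σ(ℓ_i−1) = 91−12 = 79; sign = (−1)^79 = -1.
(86|91)_J = -1 (Zolotarev's lemma cross-check).

-1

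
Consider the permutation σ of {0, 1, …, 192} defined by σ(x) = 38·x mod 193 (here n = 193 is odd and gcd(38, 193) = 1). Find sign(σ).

Start at x=189: 189 → 41 → 14 → 146 → 144 → 68 → 75 → … (one orbit).
The orbit structure of x ↦ 38x mod 193: 2 orbits of sizes [192, 1].
193 − 2 = 191 transpositions; sign(π) = (−1)^191 = -1.

-1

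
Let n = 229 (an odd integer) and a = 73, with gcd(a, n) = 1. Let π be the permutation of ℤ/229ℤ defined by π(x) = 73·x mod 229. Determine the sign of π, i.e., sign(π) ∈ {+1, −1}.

Orbit of 226 under x↦73x: [226, 10, 43, 162, 147, 197, 183]… (length divides ord_229(73)).
Cycle type of π: 228 + 1; total 2 cycles.
With 2 cycles on 229 points, sign = (−1)^{229−2} = -1.
The Jacobi symbol (73|229) = -1 (Zolotarev) agrees.

-1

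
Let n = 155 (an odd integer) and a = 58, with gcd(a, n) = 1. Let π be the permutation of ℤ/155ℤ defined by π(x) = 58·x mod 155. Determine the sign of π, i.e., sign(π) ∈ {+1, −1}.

+1

Start at x=77: 77 → 126 → 23 → 94 → 27 → 16 → 153 → … (one orbit).
Decompose π into cycles: lengths [20, 20, 20, 20, 20, 20, 10, 10, 10, 4, 1] (11 cycles, including the fixed point 0).
11 cycles on 155: each ℓ→(−1)^(ℓ−1), product (−1)^144 = +1.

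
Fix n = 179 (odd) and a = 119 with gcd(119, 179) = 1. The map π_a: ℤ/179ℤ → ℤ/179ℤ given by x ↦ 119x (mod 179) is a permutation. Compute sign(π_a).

Start at x=120: 120 → 139 → 73 → 95 → 28 → 110 → 23 → … (one orbit).
π_119 has 2 disjoint cycles with lengths [178, 1] on {0,…,178}.
n − c = 179 − 2 = 177; sign = (−1)^177 = -1.

-1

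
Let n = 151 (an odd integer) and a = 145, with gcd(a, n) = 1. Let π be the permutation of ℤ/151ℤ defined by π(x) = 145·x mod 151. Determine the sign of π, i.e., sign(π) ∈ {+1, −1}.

+1

Trace 25: π^k(25) = [25, 1, 145, 36, 86, 88, 76] for k=0..6.
Cycle lengths of π_145 on ℤ/151ℤ: [75, 75, 1]; 3 cycles in total.
sign(π) = (−1)^{n − #cycles} = (−1)^{151−3} = (−1)^148 = +1.
Zolotarev: (145|151) = +1, matching the cycle-count sign.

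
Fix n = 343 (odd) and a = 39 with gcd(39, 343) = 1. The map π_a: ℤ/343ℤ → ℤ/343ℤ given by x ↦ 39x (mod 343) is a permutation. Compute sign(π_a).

Start at x=254: 254 → 302 → 116 → 65 → 134 → 81 → 72 → … (one orbit).
The orbit structure of x ↦ 39x mod 343: 7 orbits of sizes [147, 147, 21, 21, 3, 3, 1].
343 − 7 = 336 transpositions; sign(π) = (−1)^336 = +1.

+1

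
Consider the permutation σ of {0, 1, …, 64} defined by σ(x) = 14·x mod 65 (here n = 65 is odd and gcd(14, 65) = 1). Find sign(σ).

+1

Orbit of 1 under x↦14x: [1, 14]… (length divides ord_65(14)).
π_14 has 39 disjoint cycles with lengths [2, 2, 2, 2, 2, 2, 2, 2, 2, 2, 2, 2, 2, 2, 2, 2, 2, 2, 2, 2, 2, 2, 2, 2, 2, 2, 1, 1, 1, 1, 1, 1, 1, 1, 1, 1, 1, 1, 1] on {0,…,64}.
Σ(ℓ_i−1) = 65−39 = 26; sign = (−1)^26 = +1.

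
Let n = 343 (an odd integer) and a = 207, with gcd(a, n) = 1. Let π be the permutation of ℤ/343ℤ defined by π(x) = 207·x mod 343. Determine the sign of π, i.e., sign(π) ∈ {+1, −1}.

Start at x=102: 102 → 191 → 92 → 179 → 9 → 148 → 109 → … (one orbit).
π_207 has 7 disjoint cycles with lengths [147, 147, 21, 21, 3, 3, 1] on {0,…,342}.
With 7 cycles on 343 points, sign = (−1)^{343−7} = +1.

+1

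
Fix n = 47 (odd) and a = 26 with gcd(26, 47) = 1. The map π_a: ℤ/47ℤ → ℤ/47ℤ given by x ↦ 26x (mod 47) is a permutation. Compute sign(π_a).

-1

Start at x=24: 24 → 13 → 9 → 46 → 21 → 29 → 2 → … (one orbit).
Cycle type of π: 46 + 1; total 2 cycles.
47 − 2 = 45 transpositions; sign(π) = (−1)^45 = -1.
Via Zolotarev, sign(π_{26}) = (26|47) = -1.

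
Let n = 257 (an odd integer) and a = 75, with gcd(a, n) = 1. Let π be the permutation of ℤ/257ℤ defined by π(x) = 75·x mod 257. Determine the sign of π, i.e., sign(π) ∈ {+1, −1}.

-1

Trace 171: π^k(171) = [171, 232, 181, 211, 148, 49, 77] for k=0..6.
Cycle type of π: 256 + 1; total 2 cycles.
With 2 cycles on 257 points, sign = (−1)^{257−2} = -1.
The Jacobi symbol (75|257) = -1 (Zolotarev) agrees.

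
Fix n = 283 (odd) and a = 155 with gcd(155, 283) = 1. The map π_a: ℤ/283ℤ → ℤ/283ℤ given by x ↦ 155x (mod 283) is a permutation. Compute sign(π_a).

+1

Trace 1: π^k(1) = [1, 155, 253, 161, 51, 264, 168] for k=0..6.
Cycle lengths of π_155 on ℤ/283ℤ: [47, 47, 47, 47, 47, 47, 1]; 7 cycles in total.
n − c = 283 − 7 = 276; sign = (−1)^276 = +1.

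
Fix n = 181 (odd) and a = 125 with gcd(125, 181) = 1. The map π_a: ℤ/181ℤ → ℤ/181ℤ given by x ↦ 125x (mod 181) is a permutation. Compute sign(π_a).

+1

Start at x=59: 59 → 135 → 42 → 1 → 125 → 59 (one orbit).
37 cycles of lengths [5, 5, 5, 5, 5, 5, 5, 5, 5, 5, 5, 5, 5, 5, 5, 5, 5, 5, 5, 5, 5, 5, 5, 5, 5, 5, 5, 5, 5, 5, 5, 5, 5, 5, 5, 5, 1].
n − c = 181 − 37 = 144; sign = (−1)^144 = +1.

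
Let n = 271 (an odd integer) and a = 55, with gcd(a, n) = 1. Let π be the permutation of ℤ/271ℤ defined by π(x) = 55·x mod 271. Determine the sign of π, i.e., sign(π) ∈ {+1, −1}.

+1

Start at x=64: 64 → 268 → 106 → 139 → 57 → 154 → 69 → … (one orbit).
Cycle type of π: 45×6 + 1; total 7 cycles.
Σ(ℓ_i−1) = 271−7 = 264; sign = (−1)^264 = +1.
Zolotarev: (55|271) = +1, matching the cycle-count sign.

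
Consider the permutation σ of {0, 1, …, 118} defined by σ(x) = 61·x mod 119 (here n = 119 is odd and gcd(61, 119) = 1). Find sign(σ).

+1

Start at x=96: 96 → 25 → 97 → 86 → 10 → 15 → 82 → … (one orbit).
The orbit structure of x ↦ 61x mod 119: 5 orbits of sizes [48, 48, 16, 6, 1].
n − c = 119 − 5 = 114; sign = (−1)^114 = +1.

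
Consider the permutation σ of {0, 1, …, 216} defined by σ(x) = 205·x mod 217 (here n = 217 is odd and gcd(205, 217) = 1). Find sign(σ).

Trace 144: π^k(144) = [144, 8, 121, 67, 64, 100, 102] for k=0..6.
Cycle lengths of π_205 on ℤ/217ℤ: [15, 15, 15, 15, 15, 15, 15, 15, 15, 15, 15, 15, 15, 15, 3, 3, 1]; 17 cycles in total.
With 17 cycles on 217 points, sign = (−1)^{217−17} = +1.

+1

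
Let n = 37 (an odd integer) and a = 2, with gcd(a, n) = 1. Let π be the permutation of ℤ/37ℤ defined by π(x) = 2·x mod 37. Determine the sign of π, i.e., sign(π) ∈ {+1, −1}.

Trace 7: π^k(7) = [7, 14, 28, 19, 1, 2, 4] for k=0..6.
2 cycles of lengths [36, 1].
2 cycles on 37: each ℓ→(−1)^(ℓ−1), product (−1)^35 = -1.
(2|37)_J = -1 (Zolotarev's lemma cross-check).

-1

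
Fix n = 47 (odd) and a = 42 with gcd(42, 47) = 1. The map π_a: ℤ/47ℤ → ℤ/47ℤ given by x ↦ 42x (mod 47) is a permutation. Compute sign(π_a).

Start at x=3: 3 → 32 → 28 → 1 → 42 → 25 → 16 → … (one orbit).
Cycle lengths of π_42 on ℤ/47ℤ: [23, 23, 1]; 3 cycles in total.
sign(π) = (−1)^{n − #cycles} = (−1)^{47−3} = (−1)^44 = +1.

+1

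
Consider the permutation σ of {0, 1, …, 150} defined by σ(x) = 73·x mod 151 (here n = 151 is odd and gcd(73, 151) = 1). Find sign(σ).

Trace 143: π^k(143) = [143, 20, 101, 125, 65, 64, 142] for k=0..6.
The orbit structure of x ↦ 73x mod 151: 4 orbits of sizes [50, 50, 50, 1].
sign(π) = (−1)^{n − #cycles} = (−1)^{151−4} = (−1)^147 = -1.

-1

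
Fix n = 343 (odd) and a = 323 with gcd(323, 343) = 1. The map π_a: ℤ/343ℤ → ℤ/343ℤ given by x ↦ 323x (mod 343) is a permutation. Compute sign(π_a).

Trace 85: π^k(85) = [85, 15, 43, 169, 50, 29, 106] for k=0..6.
19 cycles of lengths [49, 49, 49, 49, 49, 49, 7, 7, 7, 7, 7, 7, 1, 1, 1, 1, 1, 1, 1].
With 19 cycles on 343 points, sign = (−1)^{343−19} = +1.

+1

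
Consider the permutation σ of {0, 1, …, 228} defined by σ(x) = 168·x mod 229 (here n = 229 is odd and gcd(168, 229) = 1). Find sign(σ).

Orbit of 64 under x↦168x: [64, 218, 213, 60, 4, 214, 228]… (length divides ord_229(168)).
The orbit structure of x ↦ 168x mod 229: 7 orbits of sizes [38, 38, 38, 38, 38, 38, 1].
Σ(ℓ_i−1) = 229−7 = 222; sign = (−1)^222 = +1.

+1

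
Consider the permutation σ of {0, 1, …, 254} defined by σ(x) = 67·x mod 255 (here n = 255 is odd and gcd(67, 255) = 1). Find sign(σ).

Start at x=118: 118 → 1 → 67 → 154 → 118 (one orbit).
Cycle type of π: 4×51 + 2×24 + 1×3; total 78 cycles.
With 78 cycles on 255 points, sign = (−1)^{255−78} = -1.
The Jacobi symbol (67|255) = -1 (Zolotarev) agrees.

-1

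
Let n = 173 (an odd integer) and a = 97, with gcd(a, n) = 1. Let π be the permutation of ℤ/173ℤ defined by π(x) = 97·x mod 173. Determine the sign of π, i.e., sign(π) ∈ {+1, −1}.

Trace 7: π^k(7) = [7, 160, 123, 167, 110, 117, 104] for k=0..6.
π_97 has 2 disjoint cycles with lengths [172, 1] on {0,…,172}.
Σ(ℓ_i−1) = 173−2 = 171; sign = (−1)^171 = -1.
(97|173)_J = -1 (Zolotarev's lemma cross-check).

-1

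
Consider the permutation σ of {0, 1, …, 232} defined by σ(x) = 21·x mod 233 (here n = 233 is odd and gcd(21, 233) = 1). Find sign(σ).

Start at x=149: 149 → 100 → 3 → 63 → 158 → 56 → 11 → … (one orbit).
Decompose π into cycles: lengths [232, 1] (2 cycles, including the fixed point 0).
n − c = 233 − 2 = 231; sign = (−1)^231 = -1.
The Jacobi symbol (21|233) = -1 (Zolotarev) agrees.

-1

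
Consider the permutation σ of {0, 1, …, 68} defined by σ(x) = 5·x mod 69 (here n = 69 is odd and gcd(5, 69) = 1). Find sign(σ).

Trace 16: π^k(16) = [16, 11, 55, 68, 64, 44, 13] for k=0..6.
Cycle lengths of π_5 on ℤ/69ℤ: [22, 22, 22, 2, 1]; 5 cycles in total.
n − c = 69 − 5 = 64; sign = (−1)^64 = +1.

+1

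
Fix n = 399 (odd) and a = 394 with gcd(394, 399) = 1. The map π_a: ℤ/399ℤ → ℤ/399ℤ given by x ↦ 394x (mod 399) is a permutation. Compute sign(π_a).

-1

Orbit of 226 under x↦394x: [226, 67, 64, 79, 4, 379, 100]… (length divides ord_399(394)).
π_394 has 30 disjoint cycles with lengths [18, 18, 18, 18, 18, 18, 18, 18, 18, 18, 18, 18, 18, 18, 18, 18, 18, 18, 18, 18, 18, 3, 3, 3, 3, 3, 3, 1, 1, 1] on {0,…,398}.
With 30 cycles on 399 points, sign = (−1)^{399−30} = -1.
Via Zolotarev, sign(π_{394}) = (394|399) = -1.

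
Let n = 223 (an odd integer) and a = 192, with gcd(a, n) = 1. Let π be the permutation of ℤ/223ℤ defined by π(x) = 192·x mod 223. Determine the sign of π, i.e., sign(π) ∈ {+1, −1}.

-1

Start at x=152: 152 → 194 → 7 → 6 → 37 → 191 → 100 → … (one orbit).
2 cycles of lengths [222, 1].
With 2 cycles on 223 points, sign = (−1)^{223−2} = -1.
Via Zolotarev, sign(π_{192}) = (192|223) = -1.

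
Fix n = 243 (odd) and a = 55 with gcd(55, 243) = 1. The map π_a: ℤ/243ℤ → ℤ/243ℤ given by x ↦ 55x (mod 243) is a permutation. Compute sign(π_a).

+1

Trace 136: π^k(136) = [136, 190, 1, 55, 109, 163, 217] for k=0..6.
Cycle type of π: 9×18 + 3×18 + 1×27; total 63 cycles.
With 63 cycles on 243 points, sign = (−1)^{243−63} = +1.
Via Zolotarev, sign(π_{55}) = (55|243) = +1.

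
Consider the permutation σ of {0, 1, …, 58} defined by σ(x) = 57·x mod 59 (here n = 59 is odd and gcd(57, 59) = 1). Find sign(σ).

Start at x=15: 15 → 29 → 1 → 57 → 4 → 51 → 16 → … (one orbit).
The orbit structure of x ↦ 57x mod 59: 3 orbits of sizes [29, 29, 1].
3 cycles on 59: each ℓ→(−1)^(ℓ−1), product (−1)^56 = +1.
Zolotarev: (57|59) = +1, matching the cycle-count sign.

+1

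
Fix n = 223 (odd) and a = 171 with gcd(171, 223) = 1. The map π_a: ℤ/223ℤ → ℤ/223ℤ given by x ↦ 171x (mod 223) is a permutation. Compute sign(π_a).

Start at x=8: 8 → 30 → 1 → 171 → 28 → 105 → 115 → … (one orbit).
π_171 has 7 disjoint cycles with lengths [37, 37, 37, 37, 37, 37, 1] on {0,…,222}.
n − c = 223 − 7 = 216; sign = (−1)^216 = +1.
(171|223)_J = +1 (Zolotarev's lemma cross-check).

+1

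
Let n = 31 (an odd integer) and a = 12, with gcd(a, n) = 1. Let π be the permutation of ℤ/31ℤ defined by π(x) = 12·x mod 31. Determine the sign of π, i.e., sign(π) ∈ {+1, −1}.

-1

Trace 2: π^k(2) = [2, 24, 9, 15, 25, 21, 4] for k=0..6.
π_12 has 2 disjoint cycles with lengths [30, 1] on {0,…,30}.
Σ(ℓ_i−1) = 31−2 = 29; sign = (−1)^29 = -1.
Check: (12/31) = -1 by Zolotarev.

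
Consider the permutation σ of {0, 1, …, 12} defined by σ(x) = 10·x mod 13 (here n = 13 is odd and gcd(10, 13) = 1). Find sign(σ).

+1

Trace 9: π^k(9) = [9, 12, 3, 4, 1, 10] for k=0..5.
The orbit structure of x ↦ 10x mod 13: 3 orbits of sizes [6, 6, 1].
13 − 3 = 10 transpositions; sign(π) = (−1)^10 = +1.
Check: (10/13) = +1 by Zolotarev.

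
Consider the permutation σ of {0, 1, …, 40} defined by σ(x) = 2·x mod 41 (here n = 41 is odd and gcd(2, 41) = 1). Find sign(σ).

Trace 31: π^k(31) = [31, 21, 1, 2, 4, 8, 16] for k=0..6.
π_2 has 3 disjoint cycles with lengths [20, 20, 1] on {0,…,40}.
With 3 cycles on 41 points, sign = (−1)^{41−3} = +1.
Via Zolotarev, sign(π_{2}) = (2|41) = +1.

+1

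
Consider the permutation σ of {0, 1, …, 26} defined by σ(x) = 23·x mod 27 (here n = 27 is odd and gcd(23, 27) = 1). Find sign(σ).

-1

Start at x=14: 14 → 25 → 8 → 22 → 20 → 1 → 23 → … (one orbit).
Cycle type of π: 18 + 6 + 2 + 1; total 4 cycles.
n − c = 27 − 4 = 23; sign = (−1)^23 = -1.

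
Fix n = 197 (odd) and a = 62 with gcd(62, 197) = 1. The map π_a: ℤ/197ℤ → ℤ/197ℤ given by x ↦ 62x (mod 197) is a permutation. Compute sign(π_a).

+1

Start at x=33: 33 → 76 → 181 → 190 → 157 → 81 → 97 → … (one orbit).
π_62 has 3 disjoint cycles with lengths [98, 98, 1] on {0,…,196}.
With 3 cycles on 197 points, sign = (−1)^{197−3} = +1.
The Jacobi symbol (62|197) = +1 (Zolotarev) agrees.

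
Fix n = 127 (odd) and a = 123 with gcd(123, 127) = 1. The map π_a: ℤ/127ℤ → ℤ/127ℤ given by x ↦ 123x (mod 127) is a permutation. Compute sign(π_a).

-1

Start at x=4: 4 → 111 → 64 → 125 → 8 → 95 → 1 → … (one orbit).
The orbit structure of x ↦ 123x mod 127: 10 orbits of sizes [14, 14, 14, 14, 14, 14, 14, 14, 14, 1].
127 − 10 = 117 transpositions; sign(π) = (−1)^117 = -1.
(123|127)_J = -1 (Zolotarev's lemma cross-check).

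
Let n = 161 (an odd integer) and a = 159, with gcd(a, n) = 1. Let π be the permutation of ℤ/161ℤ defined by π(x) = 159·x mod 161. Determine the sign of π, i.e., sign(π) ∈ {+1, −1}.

+1

Trace 122: π^k(122) = [122, 78, 5, 151, 20, 121, 80] for k=0..6.
The orbit structure of x ↦ 159x mod 161: 5 orbits of sizes [66, 66, 22, 6, 1].
n − c = 161 − 5 = 156; sign = (−1)^156 = +1.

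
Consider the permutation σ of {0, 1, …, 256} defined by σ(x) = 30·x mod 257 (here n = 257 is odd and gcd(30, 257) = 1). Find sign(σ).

Orbit of 128 under x↦30x: [128, 242, 64, 121, 32, 189, 16]… (length divides ord_257(30)).
π_30 has 9 disjoint cycles with lengths [32, 32, 32, 32, 32, 32, 32, 32, 1] on {0,…,256}.
sign(π) = (−1)^{n − #cycles} = (−1)^{257−9} = (−1)^248 = +1.
Check: (30/257) = +1 by Zolotarev.

+1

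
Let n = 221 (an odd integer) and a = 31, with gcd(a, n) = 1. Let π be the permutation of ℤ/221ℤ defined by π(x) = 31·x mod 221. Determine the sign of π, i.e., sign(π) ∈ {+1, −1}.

Trace 168: π^k(168) = [168, 125, 118, 122, 25, 112, 157] for k=0..6.
Cycle type of π: 16×13 + 4×3 + 1; total 17 cycles.
17 cycles on 221: each ℓ→(−1)^(ℓ−1), product (−1)^204 = +1.
Zolotarev: (31|221) = +1, matching the cycle-count sign.

+1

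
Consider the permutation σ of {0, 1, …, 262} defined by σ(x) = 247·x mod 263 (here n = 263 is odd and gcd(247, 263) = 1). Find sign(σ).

Start at x=114: 114 → 17 → 254 → 144 → 63 → 44 → 85 → … (one orbit).
Cycle lengths of π_247 on ℤ/263ℤ: [262, 1]; 2 cycles in total.
With 2 cycles on 263 points, sign = (−1)^{263−2} = -1.

-1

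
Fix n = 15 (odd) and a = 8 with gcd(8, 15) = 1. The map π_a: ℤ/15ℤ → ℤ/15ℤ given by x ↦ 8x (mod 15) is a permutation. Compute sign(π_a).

Orbit of 2 under x↦8x: [2, 1, 8, 4]… (length divides ord_15(8)).
Decompose π into cycles: lengths [4, 4, 4, 2, 1] (5 cycles, including the fixed point 0).
15 − 5 = 10 transpositions; sign(π) = (−1)^10 = +1.

+1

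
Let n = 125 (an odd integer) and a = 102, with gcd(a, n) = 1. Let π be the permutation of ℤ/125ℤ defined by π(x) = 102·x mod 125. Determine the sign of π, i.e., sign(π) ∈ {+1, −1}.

-1

Trace 24: π^k(24) = [24, 73, 71, 117, 59, 18, 86] for k=0..6.
π_102 has 4 disjoint cycles with lengths [100, 20, 4, 1] on {0,…,124}.
4 cycles on 125: each ℓ→(−1)^(ℓ−1), product (−1)^121 = -1.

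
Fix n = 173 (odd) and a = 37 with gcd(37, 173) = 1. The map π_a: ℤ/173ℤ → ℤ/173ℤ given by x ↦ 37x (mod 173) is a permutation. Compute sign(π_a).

+1

Start at x=159: 159 → 1 → 37 → 158 → 137 → 52 → 21 → … (one orbit).
3 cycles of lengths [86, 86, 1].
sign(π) = (−1)^{n − #cycles} = (−1)^{173−3} = (−1)^170 = +1.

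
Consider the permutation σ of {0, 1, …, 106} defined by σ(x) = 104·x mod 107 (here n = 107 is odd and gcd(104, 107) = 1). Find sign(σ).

-1

Orbit of 25 under x↦104x: [25, 32, 11, 74, 99, 24, 35]… (length divides ord_107(104)).
Cycle type of π: 106 + 1; total 2 cycles.
n − c = 107 − 2 = 105; sign = (−1)^105 = -1.
Check: (104/107) = -1 by Zolotarev.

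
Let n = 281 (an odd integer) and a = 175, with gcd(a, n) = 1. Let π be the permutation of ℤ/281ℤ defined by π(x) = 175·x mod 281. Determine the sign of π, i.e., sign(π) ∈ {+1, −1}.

+1

Start at x=245: 245 → 163 → 144 → 191 → 267 → 79 → 56 → … (one orbit).
π_175 has 3 disjoint cycles with lengths [140, 140, 1] on {0,…,280}.
3 cycles on 281: each ℓ→(−1)^(ℓ−1), product (−1)^278 = +1.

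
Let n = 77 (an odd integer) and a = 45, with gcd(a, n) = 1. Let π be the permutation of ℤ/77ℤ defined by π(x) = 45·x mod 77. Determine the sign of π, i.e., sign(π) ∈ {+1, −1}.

-1

Orbit of 1 under x↦45x: [1, 45, 23, 34, 67, 12]… (length divides ord_77(45)).
Cycle type of π: 6×11 + 1×11; total 22 cycles.
77 − 22 = 55 transpositions; sign(π) = (−1)^55 = -1.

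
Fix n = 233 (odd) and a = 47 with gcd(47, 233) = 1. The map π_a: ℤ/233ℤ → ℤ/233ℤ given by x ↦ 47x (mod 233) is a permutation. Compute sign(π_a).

-1

Start at x=66: 66 → 73 → 169 → 21 → 55 → 22 → 102 → … (one orbit).
2 cycles of lengths [232, 1].
With 2 cycles on 233 points, sign = (−1)^{233−2} = -1.
Zolotarev: (47|233) = -1, matching the cycle-count sign.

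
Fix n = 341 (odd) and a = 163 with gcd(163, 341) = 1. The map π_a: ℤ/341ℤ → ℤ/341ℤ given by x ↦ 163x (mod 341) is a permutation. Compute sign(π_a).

Start at x=312: 312 → 47 → 159 → 1 → 163 → 312 (one orbit).
69 cycles of lengths [5, 5, 5, 5, 5, 5, 5, 5, 5, 5, 5, 5, 5, 5, 5, 5, 5, 5, 5, 5, 5, 5, 5, 5, 5, 5, 5, 5, 5, 5, 5, 5, 5, 5, 5, 5, 5, 5, 5, 5, 5, 5, 5, 5, 5, 5, 5, 5, 5, 5, 5, 5, 5, 5, 5, 5, 5, 5, 5, 5, 5, 5, 5, 5, 5, 5, 5, 5, 1].
With 69 cycles on 341 points, sign = (−1)^{341−69} = +1.
Zolotarev: (163|341) = +1, matching the cycle-count sign.

+1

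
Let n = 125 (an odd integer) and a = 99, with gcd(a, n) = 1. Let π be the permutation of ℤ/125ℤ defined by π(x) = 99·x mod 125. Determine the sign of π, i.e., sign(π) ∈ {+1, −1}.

Orbit of 24 under x↦99x: [24, 1, 99, 51, 49, 101, 124]… (length divides ord_125(99)).
π_99 has 23 disjoint cycles with lengths [10, 10, 10, 10, 10, 10, 10, 10, 10, 10, 2, 2, 2, 2, 2, 2, 2, 2, 2, 2, 2, 2, 1] on {0,…,124}.
23 cycles on 125: each ℓ→(−1)^(ℓ−1), product (−1)^102 = +1.

+1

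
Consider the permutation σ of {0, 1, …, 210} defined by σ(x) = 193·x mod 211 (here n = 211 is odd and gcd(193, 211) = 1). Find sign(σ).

Orbit of 107 under x↦193x: [107, 184, 64, 114, 58, 11, 13]… (length divides ord_211(193)).
Cycle lengths of π_193 on ℤ/211ℤ: [35, 35, 35, 35, 35, 35, 1]; 7 cycles in total.
Σ(ℓ_i−1) = 211−7 = 204; sign = (−1)^204 = +1.
(193|211)_J = +1 (Zolotarev's lemma cross-check).

+1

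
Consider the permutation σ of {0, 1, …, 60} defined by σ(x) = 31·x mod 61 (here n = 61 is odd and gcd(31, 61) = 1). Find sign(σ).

Orbit of 21 under x↦31x: [21, 41, 51, 56, 28, 14, 7]… (length divides ord_61(31)).
Decompose π into cycles: lengths [60, 1] (2 cycles, including the fixed point 0).
n − c = 61 − 2 = 59; sign = (−1)^59 = -1.
Via Zolotarev, sign(π_{31}) = (31|61) = -1.

-1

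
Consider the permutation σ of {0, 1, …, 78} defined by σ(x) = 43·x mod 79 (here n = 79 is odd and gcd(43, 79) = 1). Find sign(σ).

Trace 65: π^k(65) = [65, 30, 26, 12, 42, 68, 1] for k=0..6.
The orbit structure of x ↦ 43x mod 79: 2 orbits of sizes [78, 1].
2 cycles on 79: each ℓ→(−1)^(ℓ−1), product (−1)^77 = -1.
The Jacobi symbol (43|79) = -1 (Zolotarev) agrees.

-1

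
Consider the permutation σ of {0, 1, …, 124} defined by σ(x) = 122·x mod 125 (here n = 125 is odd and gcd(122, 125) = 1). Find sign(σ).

Start at x=77: 77 → 19 → 68 → 46 → 112 → 39 → 8 → … (one orbit).
Cycle lengths of π_122 on ℤ/125ℤ: [100, 20, 4, 1]; 4 cycles in total.
125 − 4 = 121 transpositions; sign(π) = (−1)^121 = -1.

-1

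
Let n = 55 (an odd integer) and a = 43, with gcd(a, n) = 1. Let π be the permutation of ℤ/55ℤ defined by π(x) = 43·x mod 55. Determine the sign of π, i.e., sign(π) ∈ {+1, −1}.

Trace 43: π^k(43) = [43, 34, 32, 1] for k=0..3.
17 cycles of lengths [4, 4, 4, 4, 4, 4, 4, 4, 4, 4, 4, 2, 2, 2, 2, 2, 1].
sign(π) = (−1)^{n − #cycles} = (−1)^{55−17} = (−1)^38 = +1.
Zolotarev: (43|55) = +1, matching the cycle-count sign.

+1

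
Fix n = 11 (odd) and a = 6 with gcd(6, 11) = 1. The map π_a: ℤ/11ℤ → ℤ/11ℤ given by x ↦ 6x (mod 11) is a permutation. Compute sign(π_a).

Orbit of 10 under x↦6x: [10, 5, 8, 4, 2, 1, 6]… (length divides ord_11(6)).
2 cycles of lengths [10, 1].
Σ(ℓ_i−1) = 11−2 = 9; sign = (−1)^9 = -1.
Zolotarev: (6|11) = -1, matching the cycle-count sign.

-1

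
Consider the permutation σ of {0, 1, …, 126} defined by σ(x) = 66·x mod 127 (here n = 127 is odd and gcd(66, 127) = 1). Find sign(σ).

-1

Orbit of 32 under x↦66x: [32, 80, 73, 119, 107, 77, 2]… (length divides ord_127(66)).
π_66 has 4 disjoint cycles with lengths [42, 42, 42, 1] on {0,…,126}.
sign(π) = (−1)^{n − #cycles} = (−1)^{127−4} = (−1)^123 = -1.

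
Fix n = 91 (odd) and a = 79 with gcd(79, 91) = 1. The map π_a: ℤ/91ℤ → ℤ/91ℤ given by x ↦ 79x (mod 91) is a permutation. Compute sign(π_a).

+1

Orbit of 1 under x↦79x: [1, 79, 53]… (length divides ord_91(79)).
π_79 has 39 disjoint cycles with lengths [3, 3, 3, 3, 3, 3, 3, 3, 3, 3, 3, 3, 3, 3, 3, 3, 3, 3, 3, 3, 3, 3, 3, 3, 3, 3, 1, 1, 1, 1, 1, 1, 1, 1, 1, 1, 1, 1, 1] on {0,…,90}.
With 39 cycles on 91 points, sign = (−1)^{91−39} = +1.
Via Zolotarev, sign(π_{79}) = (79|91) = +1.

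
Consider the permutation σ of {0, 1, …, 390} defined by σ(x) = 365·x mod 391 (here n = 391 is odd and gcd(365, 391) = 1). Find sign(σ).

-1

Orbit of 361 under x↦365x: [361, 389, 52, 212, 353, 206, 118]… (length divides ord_391(365)).
Cycle type of π: 88×4 + 22 + 8×2 + 1; total 8 cycles.
8 cycles on 391: each ℓ→(−1)^(ℓ−1), product (−1)^383 = -1.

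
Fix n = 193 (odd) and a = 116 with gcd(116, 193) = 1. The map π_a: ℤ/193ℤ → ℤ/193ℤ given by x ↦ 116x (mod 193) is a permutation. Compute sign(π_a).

-1

Start at x=78: 78 → 170 → 34 → 84 → 94 → 96 → 135 → … (one orbit).
Cycle lengths of π_116 on ℤ/193ℤ: [192, 1]; 2 cycles in total.
n − c = 193 − 2 = 191; sign = (−1)^191 = -1.
Via Zolotarev, sign(π_{116}) = (116|193) = -1.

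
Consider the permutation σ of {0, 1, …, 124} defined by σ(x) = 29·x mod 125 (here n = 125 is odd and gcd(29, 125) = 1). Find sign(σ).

+1

Trace 86: π^k(86) = [86, 119, 76, 79, 41, 64, 106] for k=0..6.
7 cycles of lengths [50, 50, 10, 10, 2, 2, 1].
7 cycles on 125: each ℓ→(−1)^(ℓ−1), product (−1)^118 = +1.
Via Zolotarev, sign(π_{29}) = (29|125) = +1.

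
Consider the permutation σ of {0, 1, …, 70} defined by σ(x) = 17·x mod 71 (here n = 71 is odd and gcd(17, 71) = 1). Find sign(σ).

Orbit of 17 under x↦17x: [17, 5, 14, 25, 70, 54, 66]… (length divides ord_71(17)).
Cycle lengths of π_17 on ℤ/71ℤ: [10, 10, 10, 10, 10, 10, 10, 1]; 8 cycles in total.
8 cycles on 71: each ℓ→(−1)^(ℓ−1), product (−1)^63 = -1.
Zolotarev: (17|71) = -1, matching the cycle-count sign.

-1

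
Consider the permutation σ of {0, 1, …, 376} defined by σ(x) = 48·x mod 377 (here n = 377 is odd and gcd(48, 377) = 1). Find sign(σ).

-1

Trace 105: π^k(105) = [105, 139, 263, 183, 113, 146, 222] for k=0..6.
The orbit structure of x ↦ 48x mod 377: 10 orbits of sizes [84, 84, 84, 84, 28, 3, 3, 3, 3, 1].
377 − 10 = 367 transpositions; sign(π) = (−1)^367 = -1.
Zolotarev: (48|377) = -1, matching the cycle-count sign.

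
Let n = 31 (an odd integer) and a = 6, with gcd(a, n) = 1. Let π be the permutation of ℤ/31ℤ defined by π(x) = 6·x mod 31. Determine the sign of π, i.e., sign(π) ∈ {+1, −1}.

-1

Start at x=6: 6 → 5 → 30 → 25 → 26 → 1 → 6 (one orbit).
π_6 has 6 disjoint cycles with lengths [6, 6, 6, 6, 6, 1] on {0,…,30}.
31 − 6 = 25 transpositions; sign(π) = (−1)^25 = -1.
Zolotarev: (6|31) = -1, matching the cycle-count sign.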